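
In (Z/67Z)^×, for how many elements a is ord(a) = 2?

1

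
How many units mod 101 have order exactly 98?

0

φ(101) = 101 − 1 = 100 = 2^2 · 5^2.
In a cyclic group of order 100, there are φ(d) elements of order d for each divisor d of 100, and zero for non-divisors.
Since 98 ∤ 100, the count is 0.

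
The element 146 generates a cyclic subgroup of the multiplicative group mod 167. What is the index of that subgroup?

1

ord(146) | φ(167) = 167 − 1 = 166 = 2 · 83.
Divisors of 166: 1, 2, 83, 166.
Check 146^d mod 167 for each divisor in increasing order:
146^1 ≡ 146 (mod 167)
146^2 ≡ 107 (mod 167)
146^83 ≡ 166 (mod 167)
146^166 ≡ 1 (mod 167) ✓
The order of 146 is 166, so the subgroup it generates has 166 elements.
[(Z/167Z)^× : ⟨146⟩] = 166/166 = 1.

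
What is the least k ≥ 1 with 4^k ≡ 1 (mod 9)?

3

The order of 4 must divide φ(9) = φ(3^2) = 3·(3−1) = 6 = 2 · 3.
Divisors of 6: 1, 2, 3, 6.
Compute 4^d (mod 9) for the divisors d until we hit 1:
4^1 ≡ 4 (mod 9)
4^2 ≡ 7 (mod 9)
4^3 ≡ 1 (mod 9) ✓
The smallest such exponent is 3, so the order of 4 is 3.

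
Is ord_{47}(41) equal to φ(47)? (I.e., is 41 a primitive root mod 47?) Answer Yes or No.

φ(47) = 47 − 1 = 46 = 2 · 23.
41 is a primitive root mod 47 iff 41^(φ(47)/q) ≢ 1 for every prime q | φ(47), i.e. q ∈ {2, 23}.
41^23 ≡ 46 (mod 47)  [q = 2: ≢ 1 ✓]
41^2 ≡ 36 (mod 47)  [q = 23: ≢ 1 ✓]
All checks pass, so 41 has order 46 and is a primitive root modulo 47.

Yes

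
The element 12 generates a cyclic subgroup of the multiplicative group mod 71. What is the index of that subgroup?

2

ord(12) | φ(71) = 71 − 1 = 70 = 2 · 5 · 7.
Divisors of 70: 1, 2, 5, 7, 10, 14, 35, 70.
Compute 12^d (mod 71) for the divisors d until we hit 1:
12^1 ≡ 12 (mod 71)
12^2 ≡ 2 (mod 71)
12^5 ≡ 48 (mod 71)
12^7 ≡ 25 (mod 71)
12^10 ≡ 32 (mod 71)
12^14 ≡ 57 (mod 71)
12^35 ≡ 1 (mod 71) ✓
Thus |⟨12⟩| = ord(12) = 35.
Index = |(Z/71Z)^×| / |⟨12⟩| = 70 / 35 = 2.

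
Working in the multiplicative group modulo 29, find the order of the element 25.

The order of 25 must divide φ(29) = 29 − 1 = 28 = 2^2 · 7.
Divisors of 28: 1, 2, 4, 7, 14, 28.
Test each divisor d:
25^1 ≡ 25 (mod 29)
25^2 ≡ 16 (mod 29)
25^4 ≡ 24 (mod 29)
25^7 ≡ 1 (mod 29) ✓
Hence ord(25) = 7.

7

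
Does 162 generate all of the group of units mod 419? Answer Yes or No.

φ(419) = 419 − 1 = 418 = 2 · 11 · 19.
162 is a primitive root mod 419 iff 162^(φ(419)/q) ≢ 1 for every prime q | φ(419), i.e. q ∈ {2, 11, 19}.
162^209 ≡ 418 (mod 419)  [q = 2: ≢ 1 ✓]
162^38 ≡ 169 (mod 419)  [q = 11: ≢ 1 ✓]
162^22 ≡ 7 (mod 419)  [q = 19: ≢ 1 ✓]
All checks pass, so 162 has order 418 and is a primitive root modulo 419.

Yes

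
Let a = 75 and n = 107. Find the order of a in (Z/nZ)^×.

ord(75) | φ(107) = 107 − 1 = 106 = 2 · 53.
Divisors of 106: 1, 2, 53, 106.
Compute 75^d (mod 107) for the divisors d until we hit 1:
75^1 ≡ 75 (mod 107)
75^2 ≡ 61 (mod 107)
75^53 ≡ 1 (mod 107) ✓
Hence ord(75) = 53.

53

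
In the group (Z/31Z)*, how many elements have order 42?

0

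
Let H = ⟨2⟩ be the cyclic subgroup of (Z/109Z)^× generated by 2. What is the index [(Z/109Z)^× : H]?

3

ord(2) | φ(109) = 109 − 1 = 108 = 2^2 · 3^3.
Divisors of 108: 1, 2, 3, 4, 6, 9, 12, 18, 27, 36, 54, 108.
Compute 2^d (mod 109) for the divisors d until we hit 1:
2^1 ≡ 2
2^2 ≡ 4
2^3 ≡ 8
2^4 ≡ 16
2^6 ≡ 64
2^9 ≡ 76
2^12 ≡ 63
2^18 ≡ 108
2^27 ≡ 33
2^36 ≡ 1
So ord_109(2) = 36, hence |⟨2⟩| = 36.
The index is φ(109) / ord(2) = 108 / 36 = 3.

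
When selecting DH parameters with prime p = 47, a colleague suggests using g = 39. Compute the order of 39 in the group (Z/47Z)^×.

46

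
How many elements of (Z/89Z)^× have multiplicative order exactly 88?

φ(89) = 89 − 1 = 88 = 2^3 · 11.
(Z/89Z)^× is cyclic (|G| = 88); a cyclic group of order m has exactly φ(d) elements of each order d | m, and none otherwise.
88 = 2^3 · 11 divides 88, and φ(88) = 40.

40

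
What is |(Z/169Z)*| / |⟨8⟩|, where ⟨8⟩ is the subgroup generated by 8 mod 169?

3

By Lagrange's theorem, ord_169(8) divides φ(169) = φ(13^2) = 13·(13−1) = 156 = 2^2 · 3 · 13.
Divisors of 156: 1, 2, 3, 4, 6, 12, 13, 26, 39, 52, 78, 156.
Check 8^d mod 169 for each divisor in increasing order:
8^1 ≡ 8 (mod 169)
8^2 ≡ 64 (mod 169)
8^3 ≡ 5 (mod 169)
8^4 ≡ 40 (mod 169)
8^6 ≡ 25 (mod 169)
8^12 ≡ 118 (mod 169)
8^13 ≡ 99 (mod 169)
8^26 ≡ 168 (mod 169)
8^39 ≡ 70 (mod 169)
8^52 ≡ 1 (mod 169) ✓
Thus |⟨8⟩| = ord(8) = 52.
Index = |(Z/169Z)^×| / |⟨8⟩| = 156 / 52 = 3.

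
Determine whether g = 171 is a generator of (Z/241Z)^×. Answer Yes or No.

Yes

φ(241) = 241 − 1 = 240 = 2^4 · 3 · 5.
171 is a primitive root mod 241 iff 171^(φ(241)/q) ≢ 1 for every prime q | φ(241), i.e. q ∈ {2, 3, 5}.
171^120 ≡ 240 (mod 241)  [q = 2: ≢ 1 ✓]
171^80 ≡ 225 (mod 241)  [q = 3: ≢ 1 ✓]
171^48 ≡ 98 (mod 241)  [q = 5: ≢ 1 ✓]
All checks pass, so 171 has order 240 and is a primitive root modulo 241.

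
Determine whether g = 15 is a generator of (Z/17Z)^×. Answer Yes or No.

φ(17) = 17 − 1 = 16 = 2^4.
15 is a primitive root mod 17 iff 15^(φ(17)/q) ≢ 1 for every prime q | φ(17), i.e. q ∈ {2}.
15^8 ≡ 1 (mod 17)  [q = 2: ≡ 1 ✗]
15^8 ≡ 1 shows ord(15) | 8, strictly less than φ(17); not a primitive root.

No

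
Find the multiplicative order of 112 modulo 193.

4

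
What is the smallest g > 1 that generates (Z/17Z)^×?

3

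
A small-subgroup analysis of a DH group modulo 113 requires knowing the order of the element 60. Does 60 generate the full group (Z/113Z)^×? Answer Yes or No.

φ(113) = 113 − 1 = 112 = 2^4 · 7.
It suffices to check that the order of 60 is not a proper divisor of 112: compute 60^(112/q) for q ∈ {2, 7}.
60^56 ≡ 1 (mod 113)  [q = 2: ≡ 1 ✗]
60^16 ≡ 16 (mod 113)  [q = 7: ≢ 1 ✓]
The check at q = 2 fails, so 60 generates a proper subgroup.

No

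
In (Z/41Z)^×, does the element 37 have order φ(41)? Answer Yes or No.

φ(41) = 41 − 1 = 40 = 2^3 · 5.
An element g generates (Z/41Z)^× iff g^(40/q) ≢ 1 (mod 41) for each prime q ∈ {2, 5}.
37^20 ≡ 1 (mod 41)  [q = 2: ≡ 1 ✗]
37^8 ≡ 18 (mod 41)  [q = 5: ≢ 1 ✓]
37^20 ≡ 1 shows ord(37) | 20, strictly less than φ(41); not a primitive root.

No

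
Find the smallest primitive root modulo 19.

φ(19) = 19 − 1 = 18 = 2 · 3^2.
Test candidates g = 2, 3, … against the prime factors q ∈ {2, 3} of φ(19): g is a generator iff g^(18/q) ≢ 1 for every such q.
g = 2: 2^9 ≡ 18; 2^6 ≡ 7 — none is 1, so 2 is a primitive root.
So 2 is the smallest generator of (Z/19Z)^×.

2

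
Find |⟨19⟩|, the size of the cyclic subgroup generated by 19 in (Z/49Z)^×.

6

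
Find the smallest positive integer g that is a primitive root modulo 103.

φ(103) = 103 − 1 = 102 = 2 · 3 · 17.
Test candidates g = 2, 3, … against the prime factors q ∈ {2, 3, 17} of φ(103): g is a generator iff g^(102/q) ≢ 1 for every such q.
g = 2: 2^51 ≡ 1 — hits 1, so not a primitive root.
g = 3: 3^51 ≡ 102; 3^34 ≡ 1 — hits 1, so not a primitive root.
g = 4: 4^51 ≡ 1 — hits 1, so not a primitive root.
g = 5: 5^51 ≡ 102; 5^34 ≡ 56; 5^6 ≡ 72 — none is 1, so 5 is a primitive root.
Hence the least primitive root of 103 is 5.

5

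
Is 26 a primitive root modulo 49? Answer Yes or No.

Yes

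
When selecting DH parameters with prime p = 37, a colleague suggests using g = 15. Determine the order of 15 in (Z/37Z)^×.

36

ord(15) | φ(37) = 37 − 1 = 36 = 2^2 · 3^2.
Divisors of 36: 1, 2, 3, 4, 6, 9, 12, 18, 36.
Test each divisor d:
15^1 ≡ 15
15^2 ≡ 3
15^3 ≡ 8
15^4 ≡ 9
15^6 ≡ 27
15^9 ≡ 31
15^12 ≡ 26
15^18 ≡ 36
15^36 ≡ 1
Hence ord(15) = 36.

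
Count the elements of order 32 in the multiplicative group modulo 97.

φ(97) = 97 − 1 = 96 = 2^5 · 3.
(Z/97Z)^× is cyclic (|G| = 96); a cyclic group of order m has exactly φ(d) elements of each order d | m, and none otherwise.
32 = 2^5 divides 96, and φ(32) = 16.

16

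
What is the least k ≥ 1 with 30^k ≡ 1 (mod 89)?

The order of 30 must divide φ(89) = 89 − 1 = 88 = 2^3 · 11.
Divisors of 88: 1, 2, 4, 8, 11, 22, 44, 88.
Evaluate successive powers at the divisors of 88:
30^1 ≡ 30 (mod 89)
30^2 ≡ 10 (mod 89)
30^4 ≡ 11 (mod 89)
30^8 ≡ 32 (mod 89)
30^11 ≡ 77 (mod 89)
30^22 ≡ 55 (mod 89)
30^44 ≡ 88 (mod 89)
30^88 ≡ 1 (mod 89) ✓
Hence ord(30) = 88.

88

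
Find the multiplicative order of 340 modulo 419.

418

Since 340 ∈ (Z/419Z)^×, its order divides φ(419) = 419 − 1 = 418 = 2 · 11 · 19.
Divisors of 418: 1, 2, 11, 19, 22, 38, 209, 418.
Test each divisor d:
340^1 ≡ 340 (mod 419)
340^2 ≡ 375 (mod 419)
340^11 ≡ 305 (mod 419)
340^19 ≡ 267 (mod 419)
340^22 ≡ 7 (mod 419)
340^38 ≡ 59 (mod 419)
340^209 ≡ 418 (mod 419)
340^418 ≡ 1 (mod 419) ✓
Hence ord(340) = 418.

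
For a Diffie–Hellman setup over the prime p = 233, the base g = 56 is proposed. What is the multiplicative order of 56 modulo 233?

116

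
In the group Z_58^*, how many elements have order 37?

0

φ(58) = φ(2)·φ(29) = 1·28 = 28 = 2^2 · 7.
Since (Z/58Z)^× is cyclic of order 28, the number of elements of order d is φ(d) when d | 28 and 0 otherwise.
Here 28 is not a multiple of 37, so there are no elements of order 37.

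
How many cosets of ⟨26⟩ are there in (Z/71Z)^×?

5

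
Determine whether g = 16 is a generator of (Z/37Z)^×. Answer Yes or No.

No

φ(37) = 37 − 1 = 36 = 2^2 · 3^2.
Test 16^(36/q) mod 37 for each prime factor q of 36:
16^18 ≡ 1 (mod 37)  [q = 2: ≡ 1 ✗]
16^12 ≡ 26 (mod 37)  [q = 3: ≢ 1 ✓]
16^18 ≡ 1 shows ord(16) | 18, strictly less than φ(37); not a primitive root.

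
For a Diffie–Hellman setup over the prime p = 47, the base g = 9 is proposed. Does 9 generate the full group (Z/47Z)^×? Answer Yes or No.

No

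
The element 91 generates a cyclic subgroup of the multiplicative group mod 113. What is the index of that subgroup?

2

The order of 91 must divide φ(113) = 113 − 1 = 112 = 2^4 · 7.
Divisors of 112: 1, 2, 4, 7, 8, 14, 16, 28, 56, 112.
Evaluate successive powers at the divisors of 112:
91^1 ≡ 91 (mod 113)
91^2 ≡ 32 (mod 113)
91^4 ≡ 7 (mod 113)
91^7 ≡ 44 (mod 113)
91^8 ≡ 49 (mod 113)
91^14 ≡ 15 (mod 113)
91^16 ≡ 28 (mod 113)
91^28 ≡ 112 (mod 113)
91^56 ≡ 1 (mod 113) ✓
Thus |⟨91⟩| = ord(91) = 56.
[(Z/113Z)^× : ⟨91⟩] = 112/56 = 2.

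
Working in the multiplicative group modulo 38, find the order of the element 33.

18

The order of 33 must divide φ(38) = φ(2)·φ(19) = 1·18 = 18 = 2 · 3^2.
Divisors of 18: 1, 2, 3, 6, 9, 18.
Compute 33^d (mod 38) for the divisors d until we hit 1:
33^1 ≡ 33
33^2 ≡ 25
33^3 ≡ 27
33^6 ≡ 7
33^9 ≡ 37
33^18 ≡ 1
Hence ord(33) = 18.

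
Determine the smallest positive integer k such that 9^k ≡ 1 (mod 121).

ord(9) | φ(121) = φ(11^2) = 11·(11−1) = 110 = 2 · 5 · 11.
Divisors of 110: 1, 2, 5, 10, 11, 22, 55, 110.
Test each divisor d:
9^1 ≡ 9 (mod 121)
9^2 ≡ 81 (mod 121)
9^5 ≡ 1 (mod 121) ✓
Hence ord(9) = 5.

5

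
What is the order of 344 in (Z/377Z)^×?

84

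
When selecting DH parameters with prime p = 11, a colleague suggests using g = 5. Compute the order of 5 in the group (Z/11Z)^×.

5

By Lagrange's theorem, ord_11(5) divides φ(11) = 11 − 1 = 10 = 2 · 5.
Divisors of 10: 1, 2, 5, 10.
Test each divisor d:
5^1 ≡ 5
5^2 ≡ 3
5^5 ≡ 1
The smallest such exponent is 5, so the order of 5 is 5.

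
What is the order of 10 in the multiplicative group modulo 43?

21

By Lagrange's theorem, ord_43(10) divides φ(43) = 43 − 1 = 42 = 2 · 3 · 7.
Divisors of 42: 1, 2, 3, 6, 7, 14, 21, 42.
Evaluate successive powers at the divisors of 42:
10^1 ≡ 10
10^2 ≡ 14
10^3 ≡ 11
10^6 ≡ 35
10^7 ≡ 6
10^14 ≡ 36
10^21 ≡ 1
Therefore the multiplicative order of 10 modulo 43 is 21.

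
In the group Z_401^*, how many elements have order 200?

φ(401) = 401 − 1 = 400 = 2^4 · 5^2.
In a cyclic group of order 400, there are φ(d) elements of order d for each divisor d of 400, and zero for non-divisors.
200 = 2^3 · 5^2 divides 400, and φ(200) = 80.

80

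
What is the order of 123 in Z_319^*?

70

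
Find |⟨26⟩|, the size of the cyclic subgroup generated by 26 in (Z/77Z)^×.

Since 26 ∈ (Z/77Z)^×, its order divides φ(77) = φ(7·11) = (7−1)·(11−1) = 6·10 = 60 = 2^2 · 3 · 5.
Divisors of 60: 1, 2, 3, 4, 5, 6, 10, 12, 15, 20, 30, 60.
Test each divisor d:
26^1 ≡ 26
26^2 ≡ 60
26^3 ≡ 20
26^4 ≡ 58
26^5 ≡ 45
26^6 ≡ 15
26^10 ≡ 23
26^12 ≡ 71
26^15 ≡ 34
26^20 ≡ 67
26^30 ≡ 1
Hence ord(26) = 30.

30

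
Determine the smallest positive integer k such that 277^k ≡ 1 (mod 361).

Since 277 ∈ (Z/361Z)^×, its order divides φ(361) = φ(19^2) = 19·(19−1) = 342 = 2 · 3^2 · 19.
Divisors of 342: 1, 2, 3, 6, 9, 18, 19, 38, 57, 114, 171, 342.
Test each divisor d:
277^1 ≡ 277 (mod 361)
277^2 ≡ 197 (mod 361)
277^3 ≡ 58 (mod 361)
277^6 ≡ 115 (mod 361)
277^9 ≡ 172 (mod 361)
277^18 ≡ 343 (mod 361)
277^19 ≡ 68 (mod 361)
277^38 ≡ 292 (mod 361)
277^57 ≡ 1 (mod 361) ✓
Hence ord(277) = 57.

57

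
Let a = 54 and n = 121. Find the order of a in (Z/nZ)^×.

ord(54) | φ(121) = φ(11^2) = 11·(11−1) = 110 = 2 · 5 · 11.
Divisors of 110: 1, 2, 5, 10, 11, 22, 55, 110.
Evaluate successive powers at the divisors of 110:
54^1 ≡ 54 (mod 121)
54^2 ≡ 12 (mod 121)
54^5 ≡ 32 (mod 121)
54^10 ≡ 56 (mod 121)
54^11 ≡ 120 (mod 121)
54^22 ≡ 1 (mod 121) ✓
So ord_121(54) = 22.

22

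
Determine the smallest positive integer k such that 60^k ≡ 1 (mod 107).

ord(60) | φ(107) = 107 − 1 = 106 = 2 · 53.
Divisors of 106: 1, 2, 53, 106.
Test each divisor d:
60^1 ≡ 60
60^2 ≡ 69
60^53 ≡ 106
60^106 ≡ 1
So ord_107(60) = 106.

106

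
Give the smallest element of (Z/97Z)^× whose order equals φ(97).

φ(97) = 97 − 1 = 96 = 2^5 · 3.
Test candidates g = 2, 3, … against the prime factors q ∈ {2, 3} of φ(97): g is a generator iff g^(96/q) ≢ 1 for every such q.
g = 2: 2^48 ≡ 1 — hits 1, so not a primitive root.
g = 3: 3^48 ≡ 1 — hits 1, so not a primitive root.
g = 4: 4^48 ≡ 1 — hits 1, so not a primitive root.
g = 5: 5^48 ≡ 96; 5^32 ≡ 35 — none is 1, so 5 is a primitive root.
The smallest primitive root modulo 97 is 5.

5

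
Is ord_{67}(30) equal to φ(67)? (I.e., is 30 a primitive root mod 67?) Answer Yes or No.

No

φ(67) = 67 − 1 = 66 = 2 · 3 · 11.
An element g generates (Z/67Z)^× iff g^(66/q) ≢ 1 (mod 67) for each prime q ∈ {2, 3, 11}.
30^33 ≡ 66 (mod 67)  [q = 2: ≢ 1 ✓]
30^22 ≡ 37 (mod 67)  [q = 3: ≢ 1 ✓]
30^6 ≡ 1 (mod 67)  [q = 11: ≡ 1 ✗]
Since 30^6 ≡ 1, the order of 30 divides 6 < 66, so 30 is not a primitive root.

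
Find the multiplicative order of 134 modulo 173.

ord(134) | φ(173) = 173 − 1 = 172 = 2^2 · 43.
Divisors of 172: 1, 2, 4, 43, 86, 172.
Test each divisor d:
134^1 ≡ 134
134^2 ≡ 137
134^4 ≡ 85
134^43 ≡ 93
134^86 ≡ 172
134^172 ≡ 1
The smallest such exponent is 172, so the order of 134 is 172.

172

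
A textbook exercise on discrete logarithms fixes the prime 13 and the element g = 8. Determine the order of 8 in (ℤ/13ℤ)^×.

4

ord(8) | φ(13) = 13 − 1 = 12 = 2^2 · 3.
Divisors of 12: 1, 2, 3, 4, 6, 12.
Evaluate successive powers at the divisors of 12:
8^1 ≡ 8 (mod 13)
8^2 ≡ 12 (mod 13)
8^3 ≡ 5 (mod 13)
8^4 ≡ 1 (mod 13) ✓
Hence ord(8) = 4.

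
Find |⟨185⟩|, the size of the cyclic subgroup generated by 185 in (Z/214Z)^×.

106

Since 185 ∈ (Z/214Z)^×, its order divides φ(214) = φ(2)·φ(107) = 1·106 = 106 = 2 · 53.
Divisors of 106: 1, 2, 53, 106.
Evaluate successive powers at the divisors of 106:
185^1 ≡ 185 (mod 214)
185^2 ≡ 199 (mod 214)
185^53 ≡ 213 (mod 214)
185^106 ≡ 1 (mod 214) ✓
Therefore the multiplicative order of 185 modulo 214 is 106.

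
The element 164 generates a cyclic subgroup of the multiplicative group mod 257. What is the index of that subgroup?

By Lagrange's theorem, ord_257(164) divides φ(257) = 257 − 1 = 256 = 2^8.
Divisors of 256: 1, 2, 4, 8, 16, 32, 64, 128, 256.
Evaluate successive powers at the divisors of 256:
164^1 ≡ 164 (mod 257)
164^2 ≡ 168 (mod 257)
164^4 ≡ 211 (mod 257)
164^8 ≡ 60 (mod 257)
164^16 ≡ 2 (mod 257)
164^32 ≡ 4 (mod 257)
164^64 ≡ 16 (mod 257)
164^128 ≡ 256 (mod 257)
164^256 ≡ 1 (mod 257) ✓
So ord_257(164) = 256, hence |⟨164⟩| = 256.
[(Z/257Z)^× : ⟨164⟩] = 256/256 = 1.

1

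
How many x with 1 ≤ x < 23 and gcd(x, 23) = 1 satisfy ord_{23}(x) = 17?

0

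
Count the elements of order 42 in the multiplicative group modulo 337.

12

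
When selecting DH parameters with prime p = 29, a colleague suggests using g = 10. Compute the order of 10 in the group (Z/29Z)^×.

28

By Lagrange's theorem, ord_29(10) divides φ(29) = 29 − 1 = 28 = 2^2 · 7.
Divisors of 28: 1, 2, 4, 7, 14, 28.
Evaluate successive powers at the divisors of 28:
10^1 ≡ 10
10^2 ≡ 13
10^4 ≡ 24
10^7 ≡ 17
10^14 ≡ 28
10^28 ≡ 1
So ord_29(10) = 28.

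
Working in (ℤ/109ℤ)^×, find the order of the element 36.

54

By Lagrange's theorem, ord_109(36) divides φ(109) = 109 − 1 = 108 = 2^2 · 3^3.
Divisors of 108: 1, 2, 3, 4, 6, 9, 12, 18, 27, 36, 54, 108.
Check 36^d mod 109 for each divisor in increasing order:
36^1 ≡ 36
36^2 ≡ 97
36^3 ≡ 4
36^4 ≡ 35
36^6 ≡ 16
36^9 ≡ 64
36^12 ≡ 38
36^18 ≡ 63
36^27 ≡ 108
36^36 ≡ 45
36^54 ≡ 1
The smallest such exponent is 54, so the order of 36 is 54.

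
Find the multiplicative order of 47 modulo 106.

13

The order of 47 must divide φ(106) = φ(2)·φ(53) = 1·52 = 52 = 2^2 · 13.
Divisors of 52: 1, 2, 4, 13, 26, 52.
Check 47^d mod 106 for each divisor in increasing order:
47^1 ≡ 47 (mod 106)
47^2 ≡ 89 (mod 106)
47^4 ≡ 77 (mod 106)
47^13 ≡ 1 (mod 106) ✓
Therefore the multiplicative order of 47 modulo 106 is 13.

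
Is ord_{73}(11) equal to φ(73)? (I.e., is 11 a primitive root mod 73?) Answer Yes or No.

Yes

φ(73) = 73 − 1 = 72 = 2^3 · 3^2.
Test 11^(72/q) mod 73 for each prime factor q of 72:
11^36 ≡ 72 (mod 73)  [q = 2: ≢ 1 ✓]
11^24 ≡ 8 (mod 73)  [q = 3: ≢ 1 ✓]
Every test exponent gives a nontrivial residue, hence 11 generates the full group.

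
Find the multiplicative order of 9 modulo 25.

10

By Lagrange's theorem, ord_25(9) divides φ(25) = φ(5^2) = 5·(5−1) = 20 = 2^2 · 5.
Divisors of 20: 1, 2, 4, 5, 10, 20.
Evaluate successive powers at the divisors of 20:
9^1 ≡ 9 (mod 25)
9^2 ≡ 6 (mod 25)
9^4 ≡ 11 (mod 25)
9^5 ≡ 24 (mod 25)
9^10 ≡ 1 (mod 25) ✓
Therefore the multiplicative order of 9 modulo 25 is 10.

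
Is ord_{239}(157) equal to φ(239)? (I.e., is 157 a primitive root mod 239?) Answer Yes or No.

No

φ(239) = 239 − 1 = 238 = 2 · 7 · 17.
Test 157^(238/q) mod 239 for each prime factor q of 238:
157^119 ≡ 1 (mod 239)  [q = 2: ≡ 1 ✗]
157^34 ≡ 44 (mod 239)  [q = 7: ≢ 1 ✓]
157^14 ≡ 163 (mod 239)  [q = 17: ≢ 1 ✓]
The check at q = 2 fails, so 157 generates a proper subgroup.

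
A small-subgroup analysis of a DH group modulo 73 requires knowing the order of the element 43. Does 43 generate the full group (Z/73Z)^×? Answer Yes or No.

No

φ(73) = 73 − 1 = 72 = 2^3 · 3^2.
Test 43^(72/q) mod 73 for each prime factor q of 72:
43^36 ≡ 72 (mod 73)  [q = 2: ≢ 1 ✓]
43^24 ≡ 1 (mod 73)  [q = 3: ≡ 1 ✗]
The check at q = 3 fails, so 43 generates a proper subgroup.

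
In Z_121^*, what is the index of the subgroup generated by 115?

2

ord(115) | φ(121) = φ(11^2) = 11·(11−1) = 110 = 2 · 5 · 11.
Divisors of 110: 1, 2, 5, 10, 11, 22, 55, 110.
Test each divisor d:
115^1 ≡ 115 (mod 121)
115^2 ≡ 36 (mod 121)
115^5 ≡ 89 (mod 121)
115^10 ≡ 56 (mod 121)
115^11 ≡ 27 (mod 121)
115^22 ≡ 3 (mod 121)
115^55 ≡ 1 (mod 121) ✓
Thus |⟨115⟩| = ord(115) = 55.
The index is φ(121) / ord(115) = 110 / 55 = 2.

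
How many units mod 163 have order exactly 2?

φ(163) = 163 − 1 = 162 = 2 · 3^4.
In a cyclic group of order 162, there are φ(d) elements of order d for each divisor d of 162, and zero for non-divisors.
2 | 162, and φ(2) = 2 − 1 = 1.

1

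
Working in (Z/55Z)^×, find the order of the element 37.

20

The order of 37 must divide φ(55) = φ(5·11) = (5−1)·(11−1) = 4·10 = 40 = 2^3 · 5.
Divisors of 40: 1, 2, 4, 5, 8, 10, 20, 40.
Evaluate successive powers at the divisors of 40:
37^1 ≡ 37
37^2 ≡ 49
37^4 ≡ 36
37^5 ≡ 12
37^8 ≡ 31
37^10 ≡ 34
37^20 ≡ 1
Therefore the multiplicative order of 37 modulo 55 is 20.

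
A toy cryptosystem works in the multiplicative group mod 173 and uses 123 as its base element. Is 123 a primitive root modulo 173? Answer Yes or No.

Yes

φ(173) = 173 − 1 = 172 = 2^2 · 43.
An element g generates (Z/173Z)^× iff g^(172/q) ≢ 1 (mod 173) for each prime q ∈ {2, 43}.
123^86 ≡ 172 (mod 173)  [q = 2: ≢ 1 ✓]
123^4 ≡ 29 (mod 173)  [q = 43: ≢ 1 ✓]
None equal 1, so ord_173(123) = 172: 123 is a primitive root.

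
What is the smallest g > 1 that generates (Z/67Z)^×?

φ(67) = 67 − 1 = 66 = 2 · 3 · 11.
g is a primitive root iff g^(66/q) ≢ 1 (mod 67) for each prime q ∈ {2, 3, 11}.
g = 2: 2^33 ≡ 66; 2^22 ≡ 37; 2^6 ≡ 64 — none is 1, so 2 is a primitive root.
So 2 is the smallest generator of (Z/67Z)^×.

2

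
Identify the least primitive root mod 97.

φ(97) = 97 − 1 = 96 = 2^5 · 3.
Test candidates g = 2, 3, … against the prime factors q ∈ {2, 3} of φ(97): g is a generator iff g^(96/q) ≢ 1 for every such q.
g = 2: 2^48 ≡ 1 — hits 1, so not a primitive root.
g = 3: 3^48 ≡ 1 — hits 1, so not a primitive root.
g = 4: 4^48 ≡ 1 — hits 1, so not a primitive root.
g = 5: 5^48 ≡ 96; 5^32 ≡ 35 — none is 1, so 5 is a primitive root.
The smallest primitive root modulo 97 is 5.

5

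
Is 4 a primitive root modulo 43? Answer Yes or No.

φ(43) = 43 − 1 = 42 = 2 · 3 · 7.
4 is a primitive root mod 43 iff 4^(φ(43)/q) ≢ 1 for every prime q | φ(43), i.e. q ∈ {2, 3, 7}.
4^21 ≡ 1 (mod 43)  [q = 2: ≡ 1 ✗]
4^14 ≡ 1 (mod 43)  [q = 3: ≡ 1 ✗]
4^6 ≡ 11 (mod 43)  [q = 7: ≢ 1 ✓]
4^21 ≡ 1 shows ord(4) | 21, strictly less than φ(43); not a primitive root.

No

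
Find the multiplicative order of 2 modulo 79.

ord(2) | φ(79) = 79 − 1 = 78 = 2 · 3 · 13.
Divisors of 78: 1, 2, 3, 6, 13, 26, 39, 78.
Test each divisor d:
2^1 ≡ 2
2^2 ≡ 4
2^3 ≡ 8
2^6 ≡ 64
2^13 ≡ 55
2^26 ≡ 23
2^39 ≡ 1
Hence ord(2) = 39.

39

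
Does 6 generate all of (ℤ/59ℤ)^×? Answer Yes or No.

φ(59) = 59 − 1 = 58 = 2 · 29.
Test 6^(58/q) mod 59 for each prime factor q of 58:
6^29 ≡ 58 (mod 59)  [q = 2: ≢ 1 ✓]
6^2 ≡ 36 (mod 59)  [q = 29: ≢ 1 ✓]
Every test exponent gives a nontrivial residue, hence 6 generates the full group.

Yes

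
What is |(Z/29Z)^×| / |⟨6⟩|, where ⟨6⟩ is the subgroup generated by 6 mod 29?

2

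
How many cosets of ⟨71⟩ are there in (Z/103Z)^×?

1

Since 71 ∈ (Z/103Z)^×, its order divides φ(103) = 103 − 1 = 102 = 2 · 3 · 17.
Divisors of 102: 1, 2, 3, 6, 17, 34, 51, 102.
Evaluate successive powers at the divisors of 102:
71^1 ≡ 71 (mod 103)
71^2 ≡ 97 (mod 103)
71^3 ≡ 89 (mod 103)
71^6 ≡ 93 (mod 103)
71^17 ≡ 57 (mod 103)
71^34 ≡ 56 (mod 103)
71^51 ≡ 102 (mod 103)
71^102 ≡ 1 (mod 103) ✓
The order of 71 is 102, so the subgroup it generates has 102 elements.
The index is φ(103) / ord(71) = 102 / 102 = 1.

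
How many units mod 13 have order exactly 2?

1

φ(13) = 13 − 1 = 12 = 2^2 · 3.
Since (Z/13Z)^× is cyclic of order 12, the number of elements of order d is φ(d) when d | 12 and 0 otherwise.
2 | 12, and φ(2) = 2 − 1 = 1.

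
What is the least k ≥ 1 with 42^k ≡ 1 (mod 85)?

ord(42) | φ(85) = φ(5·17) = (5−1)·(17−1) = 4·16 = 64 = 2^6.
Divisors of 64: 1, 2, 4, 8, 16, 32, 64.
Evaluate successive powers at the divisors of 64:
42^1 ≡ 42 (mod 85)
42^2 ≡ 64 (mod 85)
42^4 ≡ 16 (mod 85)
42^8 ≡ 1 (mod 85) ✓
Therefore the multiplicative order of 42 modulo 85 is 8.

8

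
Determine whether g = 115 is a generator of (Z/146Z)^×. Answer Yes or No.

Yes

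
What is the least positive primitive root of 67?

2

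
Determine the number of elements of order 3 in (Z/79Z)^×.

2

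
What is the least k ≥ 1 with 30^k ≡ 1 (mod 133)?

The order of 30 must divide φ(133) = φ(7·19) = (7−1)·(19−1) = 6·18 = 108 = 2^2 · 3^3.
Divisors of 108: 1, 2, 3, 4, 6, 9, 12, 18, 27, 36, 54, 108.
Test each divisor d:
30^1 ≡ 30
30^2 ≡ 102
30^3 ≡ 1
The smallest such exponent is 3, so the order of 30 is 3.

3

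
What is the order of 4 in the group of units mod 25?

By Lagrange's theorem, ord_25(4) divides φ(25) = φ(5^2) = 5·(5−1) = 20 = 2^2 · 5.
Divisors of 20: 1, 2, 4, 5, 10, 20.
Check 4^d mod 25 for each divisor in increasing order:
4^1 ≡ 4
4^2 ≡ 16
4^4 ≡ 6
4^5 ≡ 24
4^10 ≡ 1
Therefore the multiplicative order of 4 modulo 25 is 10.

10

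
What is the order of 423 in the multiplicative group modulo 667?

44

By Lagrange's theorem, ord_667(423) divides φ(667) = φ(23·29) = (23−1)·(29−1) = 22·28 = 616 = 2^3 · 7 · 11.
Divisors of 616: 1, 2, 4, 7, 8, 11, 14, 22, 28, 44, 56, 77, 88, 154, 308, 616.
Test each divisor d:
423^1 ≡ 423 (mod 667)
423^2 ≡ 173 (mod 667)
423^4 ≡ 581 (mod 667)
423^7 ≡ 418 (mod 667)
423^8 ≡ 59 (mod 667)
423^11 ≡ 70 (mod 667)
423^14 ≡ 637 (mod 667)
423^22 ≡ 231 (mod 667)
423^28 ≡ 233 (mod 667)
423^44 ≡ 1 (mod 667) ✓
Hence ord(423) = 44.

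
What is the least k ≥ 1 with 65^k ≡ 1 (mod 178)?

Since 65 ∈ (Z/178Z)^×, its order divides φ(178) = φ(2)·φ(89) = 1·88 = 88 = 2^3 · 11.
Divisors of 88: 1, 2, 4, 8, 11, 22, 44, 88.
Compute 65^d (mod 178) for the divisors d until we hit 1:
65^1 ≡ 65
65^2 ≡ 131
65^4 ≡ 73
65^8 ≡ 167
65^11 ≡ 141
65^22 ≡ 123
65^44 ≡ 177
65^88 ≡ 1
The smallest such exponent is 88, so the order of 65 is 88.

88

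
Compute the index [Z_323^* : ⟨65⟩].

6

By Lagrange's theorem, ord_323(65) divides φ(323) = φ(17·19) = (17−1)·(19−1) = 16·18 = 288 = 2^5 · 3^2.
Divisors of 288: 1, 2, 3, 4, 6, 8, 9, 12, 16, 18, 24, 32, 36, 48, 72, 96, 144, 288.
Evaluate successive powers at the divisors of 288:
65^1 ≡ 65 (mod 323)
65^2 ≡ 26 (mod 323)
65^3 ≡ 75 (mod 323)
65^4 ≡ 30 (mod 323)
65^6 ≡ 134 (mod 323)
65^8 ≡ 254 (mod 323)
65^9 ≡ 37 (mod 323)
65^12 ≡ 191 (mod 323)
65^16 ≡ 239 (mod 323)
65^18 ≡ 77 (mod 323)
65^24 ≡ 305 (mod 323)
65^32 ≡ 273 (mod 323)
65^36 ≡ 115 (mod 323)
65^48 ≡ 1 (mod 323) ✓
So ord_323(65) = 48, hence |⟨65⟩| = 48.
The index is φ(323) / ord(65) = 288 / 48 = 6.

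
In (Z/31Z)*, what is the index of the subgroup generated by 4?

ord(4) | φ(31) = 31 − 1 = 30 = 2 · 3 · 5.
Divisors of 30: 1, 2, 3, 5, 6, 10, 15, 30.
Evaluate successive powers at the divisors of 30:
4^1 ≡ 4 (mod 31)
4^2 ≡ 16 (mod 31)
4^3 ≡ 2 (mod 31)
4^5 ≡ 1 (mod 31) ✓
Thus |⟨4⟩| = ord(4) = 5.
Index = |(Z/31Z)^×| / |⟨4⟩| = 30 / 5 = 6.

6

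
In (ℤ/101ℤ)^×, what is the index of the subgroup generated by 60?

The order of 60 must divide φ(101) = 101 − 1 = 100 = 2^2 · 5^2.
Divisors of 100: 1, 2, 4, 5, 10, 20, 25, 50, 100.
Check 60^d mod 101 for each divisor in increasing order:
60^1 ≡ 60 (mod 101)
60^2 ≡ 65 (mod 101)
60^4 ≡ 84 (mod 101)
60^5 ≡ 91 (mod 101)
60^10 ≡ 100 (mod 101)
60^20 ≡ 1 (mod 101) ✓
Thus |⟨60⟩| = ord(60) = 20.
Index = |(Z/101Z)^×| / |⟨60⟩| = 100 / 20 = 5.

5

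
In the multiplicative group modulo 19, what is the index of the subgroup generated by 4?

2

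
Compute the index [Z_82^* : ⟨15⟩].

ord(15) | φ(82) = φ(2)·φ(41) = 1·40 = 40 = 2^3 · 5.
Divisors of 40: 1, 2, 4, 5, 8, 10, 20, 40.
Evaluate successive powers at the divisors of 40:
15^1 ≡ 15 (mod 82)
15^2 ≡ 61 (mod 82)
15^4 ≡ 31 (mod 82)
15^5 ≡ 55 (mod 82)
15^8 ≡ 59 (mod 82)
15^10 ≡ 73 (mod 82)
15^20 ≡ 81 (mod 82)
15^40 ≡ 1 (mod 82) ✓
The order of 15 is 40, so the subgroup it generates has 40 elements.
The index is φ(82) / ord(15) = 40 / 40 = 1.

1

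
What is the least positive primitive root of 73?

φ(73) = 73 − 1 = 72 = 2^3 · 3^2.
g is a primitive root iff g^(72/q) ≢ 1 (mod 73) for each prime q ∈ {2, 3}.
g = 2: 2^36 ≡ 1 — hits 1, so not a primitive root.
g = 3: 3^36 ≡ 1 — hits 1, so not a primitive root.
g = 4: 4^36 ≡ 1 — hits 1, so not a primitive root.
g = 5: 5^36 ≡ 72; 5^24 ≡ 8 — none is 1, so 5 is a primitive root.
The smallest primitive root modulo 73 is 5.

5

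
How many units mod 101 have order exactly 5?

φ(101) = 101 − 1 = 100 = 2^2 · 5^2.
(Z/101Z)^× is cyclic (|G| = 100); a cyclic group of order m has exactly φ(d) elements of each order d | m, and none otherwise.
5 | 100, and φ(5) = 5 − 1 = 4.

4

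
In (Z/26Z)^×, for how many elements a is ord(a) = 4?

2

φ(26) = φ(2)·φ(13) = 1·12 = 12 = 2^2 · 3.
(Z/26Z)^× is cyclic (|G| = 12); a cyclic group of order m has exactly φ(d) elements of each order d | m, and none otherwise.
4 = 2^2 divides 12, and φ(4) = 2.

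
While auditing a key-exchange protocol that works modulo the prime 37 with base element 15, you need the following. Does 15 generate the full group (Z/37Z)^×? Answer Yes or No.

Yes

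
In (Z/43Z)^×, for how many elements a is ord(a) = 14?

6

φ(43) = 43 − 1 = 42 = 2 · 3 · 7.
Since (Z/43Z)^× is cyclic of order 42, the number of elements of order d is φ(d) when d | 42 and 0 otherwise.
14 = 2 · 7 divides 42, and φ(14) = 6.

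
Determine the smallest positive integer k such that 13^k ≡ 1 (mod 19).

By Lagrange's theorem, ord_19(13) divides φ(19) = 19 − 1 = 18 = 2 · 3^2.
Divisors of 18: 1, 2, 3, 6, 9, 18.
Check 13^d mod 19 for each divisor in increasing order:
13^1 ≡ 13
13^2 ≡ 17
13^3 ≡ 12
13^6 ≡ 11
13^9 ≡ 18
13^18 ≡ 1
Therefore the multiplicative order of 13 modulo 19 is 18.

18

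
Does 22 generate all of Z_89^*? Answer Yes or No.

No

φ(89) = 89 − 1 = 88 = 2^3 · 11.
22 is a primitive root mod 89 iff 22^(φ(89)/q) ≢ 1 for every prime q | φ(89), i.e. q ∈ {2, 11}.
22^44 ≡ 1 (mod 89)  [q = 2: ≡ 1 ✗]
22^8 ≡ 64 (mod 89)  [q = 11: ≢ 1 ✓]
Since 22^44 ≡ 1, the order of 22 divides 44 < 88, so 22 is not a primitive root.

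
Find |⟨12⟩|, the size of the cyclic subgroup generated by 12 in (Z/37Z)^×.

The order of 12 must divide φ(37) = 37 − 1 = 36 = 2^2 · 3^2.
Divisors of 36: 1, 2, 3, 4, 6, 9, 12, 18, 36.
Test each divisor d:
12^1 ≡ 12
12^2 ≡ 33
12^3 ≡ 26
12^4 ≡ 16
12^6 ≡ 10
12^9 ≡ 1
So ord_37(12) = 9.

9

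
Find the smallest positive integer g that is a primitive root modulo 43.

3

φ(43) = 43 − 1 = 42 = 2 · 3 · 7.
Test candidates g = 2, 3, … against the prime factors q ∈ {2, 3, 7} of φ(43): g is a generator iff g^(42/q) ≢ 1 for every such q.
g = 2: 2^21 ≡ 42; 2^14 ≡ 1 — hits 1, so not a primitive root.
g = 3: 3^21 ≡ 42; 3^14 ≡ 36; 3^6 ≡ 41 — none is 1, so 3 is a primitive root.
Hence the least primitive root of 43 is 3.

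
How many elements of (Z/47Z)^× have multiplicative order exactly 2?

φ(47) = 47 − 1 = 46 = 2 · 23.
(Z/47Z)^× is cyclic (|G| = 46); a cyclic group of order m has exactly φ(d) elements of each order d | m, and none otherwise.
2 | 46, and φ(2) = 2 − 1 = 1.

1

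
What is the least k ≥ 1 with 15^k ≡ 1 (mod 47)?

By Lagrange's theorem, ord_47(15) divides φ(47) = 47 − 1 = 46 = 2 · 23.
Divisors of 46: 1, 2, 23, 46.
Test each divisor d:
15^1 ≡ 15
15^2 ≡ 37
15^23 ≡ 46
15^46 ≡ 1
So ord_47(15) = 46.

46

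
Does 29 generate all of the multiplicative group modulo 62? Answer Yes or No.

φ(62) = φ(2)·φ(31) = 1·30 = 30 = 2 · 3 · 5.
It suffices to check that the order of 29 is not a proper divisor of 30: compute 29^(30/q) for q ∈ {2, 3, 5}.
29^15 ≡ 61 (mod 62)  [q = 2: ≢ 1 ✓]
29^10 ≡ 1 (mod 62)  [q = 3: ≡ 1 ✗]
29^6 ≡ 33 (mod 62)  [q = 5: ≢ 1 ✓]
29^10 ≡ 1 shows ord(29) | 10, strictly less than φ(62); not a primitive root.

No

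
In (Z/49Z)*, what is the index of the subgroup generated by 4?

Since 4 ∈ (Z/49Z)^×, its order divides φ(49) = φ(7^2) = 7·(7−1) = 42 = 2 · 3 · 7.
Divisors of 42: 1, 2, 3, 6, 7, 14, 21, 42.
Check 4^d mod 49 for each divisor in increasing order:
4^1 ≡ 4 (mod 49)
4^2 ≡ 16 (mod 49)
4^3 ≡ 15 (mod 49)
4^6 ≡ 29 (mod 49)
4^7 ≡ 18 (mod 49)
4^14 ≡ 30 (mod 49)
4^21 ≡ 1 (mod 49) ✓
The order of 4 is 21, so the subgroup it generates has 21 elements.
Index = |(Z/49Z)^×| / |⟨4⟩| = 42 / 21 = 2.

2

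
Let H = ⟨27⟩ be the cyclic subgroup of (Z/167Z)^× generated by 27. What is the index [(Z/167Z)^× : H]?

2

The order of 27 must divide φ(167) = 167 − 1 = 166 = 2 · 83.
Divisors of 166: 1, 2, 83, 166.
Evaluate successive powers at the divisors of 166:
27^1 ≡ 27 (mod 167)
27^2 ≡ 61 (mod 167)
27^83 ≡ 1 (mod 167) ✓
Thus |⟨27⟩| = ord(27) = 83.
The index is φ(167) / ord(27) = 166 / 83 = 2.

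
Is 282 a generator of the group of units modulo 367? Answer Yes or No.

φ(367) = 367 − 1 = 366 = 2 · 3 · 61.
It suffices to check that the order of 282 is not a proper divisor of 366: compute 282^(366/q) for q ∈ {2, 3, 61}.
282^183 ≡ 366 (mod 367)  [q = 2: ≢ 1 ✓]
282^122 ≡ 283 (mod 367)  [q = 3: ≢ 1 ✓]
282^6 ≡ 340 (mod 367)  [q = 61: ≢ 1 ✓]
All checks pass, so 282 has order 366 and is a primitive root modulo 367.

Yes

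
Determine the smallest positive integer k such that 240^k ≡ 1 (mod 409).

Since 240 ∈ (Z/409Z)^×, its order divides φ(409) = 409 − 1 = 408 = 2^3 · 3 · 17.
Divisors of 408: 1, 2, 3, 4, 6, 8, 12, 17, 24, 34, 51, 68, 102, 136, 204, 408.
Test each divisor d:
240^1 ≡ 240 (mod 409)
240^2 ≡ 340 (mod 409)
240^3 ≡ 209 (mod 409)
240^4 ≡ 262 (mod 409)
240^6 ≡ 327 (mod 409)
240^8 ≡ 341 (mod 409)
240^12 ≡ 180 (mod 409)
240^17 ≡ 143 (mod 409)
240^24 ≡ 89 (mod 409)
240^34 ≡ 408 (mod 409)
240^51 ≡ 266 (mod 409)
240^68 ≡ 1 (mod 409) ✓
So ord_409(240) = 68.

68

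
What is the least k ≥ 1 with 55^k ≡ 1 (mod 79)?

3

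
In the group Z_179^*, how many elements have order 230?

0

φ(179) = 179 − 1 = 178 = 2 · 89.
In a cyclic group of order 178, there are φ(d) elements of order d for each divisor d of 178, and zero for non-divisors.
Since 230 ∤ 178, the count is 0.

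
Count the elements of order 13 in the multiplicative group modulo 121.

0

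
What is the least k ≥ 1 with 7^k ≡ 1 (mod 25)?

4

The order of 7 must divide φ(25) = φ(5^2) = 5·(5−1) = 20 = 2^2 · 5.
Divisors of 20: 1, 2, 4, 5, 10, 20.
Check 7^d mod 25 for each divisor in increasing order:
7^1 ≡ 7
7^2 ≡ 24
7^4 ≡ 1
Hence ord(7) = 4.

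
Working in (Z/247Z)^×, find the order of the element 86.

36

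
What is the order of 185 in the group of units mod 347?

173

ord(185) | φ(347) = 347 − 1 = 346 = 2 · 173.
Divisors of 346: 1, 2, 173, 346.
Compute 185^d (mod 347) for the divisors d until we hit 1:
185^1 ≡ 185 (mod 347)
185^2 ≡ 219 (mod 347)
185^173 ≡ 1 (mod 347) ✓
The smallest such exponent is 173, so the order of 185 is 173.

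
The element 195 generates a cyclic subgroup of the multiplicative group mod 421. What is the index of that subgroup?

The order of 195 must divide φ(421) = 421 − 1 = 420 = 2^2 · 3 · 5 · 7.
Divisors of 420: 1, 2, 3, 4, 5, 6, 7, 10, 12, 14, 15, 20, 21, 28, 30, 35, 42, 60, 70, 84, 105, 140, 210, 420.
Evaluate successive powers at the divisors of 420:
195^1 ≡ 195
195^2 ≡ 135
195^3 ≡ 223
195^4 ≡ 122
195^5 ≡ 214
195^6 ≡ 51
195^7 ≡ 262
195^10 ≡ 328
195^12 ≡ 75
195^14 ≡ 21
195^15 ≡ 306
195^20 ≡ 229
195^21 ≡ 29
195^28 ≡ 20
195^30 ≡ 174
195^35 ≡ 188
195^42 ≡ 420
195^60 ≡ 385
195^70 ≡ 401
195^84 ≡ 1
Thus |⟨195⟩| = ord(195) = 84.
Index = |(Z/421Z)^×| / |⟨195⟩| = 420 / 84 = 5.

5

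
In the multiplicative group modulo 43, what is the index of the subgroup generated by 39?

By Lagrange's theorem, ord_43(39) divides φ(43) = 43 − 1 = 42 = 2 · 3 · 7.
Divisors of 42: 1, 2, 3, 6, 7, 14, 21, 42.
Compute 39^d (mod 43) for the divisors d until we hit 1:
39^1 ≡ 39 (mod 43)
39^2 ≡ 16 (mod 43)
39^3 ≡ 22 (mod 43)
39^6 ≡ 11 (mod 43)
39^7 ≡ 42 (mod 43)
39^14 ≡ 1 (mod 43) ✓
So ord_43(39) = 14, hence |⟨39⟩| = 14.
The index is φ(43) / ord(39) = 42 / 14 = 3.

3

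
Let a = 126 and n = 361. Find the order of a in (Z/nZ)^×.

By Lagrange's theorem, ord_361(126) divides φ(361) = φ(19^2) = 19·(19−1) = 342 = 2 · 3^2 · 19.
Divisors of 342: 1, 2, 3, 6, 9, 18, 19, 38, 57, 114, 171, 342.
Evaluate successive powers at the divisors of 342:
126^1 ≡ 126
126^2 ≡ 353
126^3 ≡ 75
126^6 ≡ 210
126^9 ≡ 227
126^18 ≡ 267
126^19 ≡ 69
126^38 ≡ 68
126^57 ≡ 360
126^114 ≡ 1
Therefore the multiplicative order of 126 modulo 361 is 114.

114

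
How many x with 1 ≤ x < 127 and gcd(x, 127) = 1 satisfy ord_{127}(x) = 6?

2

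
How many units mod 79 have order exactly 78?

24

φ(79) = 79 − 1 = 78 = 2 · 3 · 13.
(Z/79Z)^× is cyclic (|G| = 78); a cyclic group of order m has exactly φ(d) elements of each order d | m, and none otherwise.
78 = 2 · 3 · 13 divides 78, and φ(78) = 24.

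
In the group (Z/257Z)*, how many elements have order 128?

64

φ(257) = 257 − 1 = 256 = 2^8.
(Z/257Z)^× is cyclic (|G| = 256); a cyclic group of order m has exactly φ(d) elements of each order d | m, and none otherwise.
128 = 2^7 divides 256, and φ(128) = 64.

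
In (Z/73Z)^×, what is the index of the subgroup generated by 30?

3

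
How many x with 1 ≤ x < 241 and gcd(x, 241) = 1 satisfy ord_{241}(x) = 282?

φ(241) = 241 − 1 = 240 = 2^4 · 3 · 5.
In a cyclic group of order 240, there are φ(d) elements of order d for each divisor d of 240, and zero for non-divisors.
Since 282 ∤ 240, the count is 0.

0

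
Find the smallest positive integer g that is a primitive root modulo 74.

5

φ(74) = φ(2)·φ(37) = 1·36 = 36 = 2^2 · 3^2.
g is a primitive root iff g^(36/q) ≢ 1 (mod 74) for each prime q ∈ {2, 3}.
g = 2: gcd(2, 74) = 2 > 1, not a unit — skip.
g = 3: 3^18 ≡ 1 — hits 1, so not a primitive root.
g = 4: gcd(4, 74) = 2 > 1, not a unit — skip.
g = 5: 5^18 ≡ 73; 5^12 ≡ 47 — none is 1, so 5 is a primitive root.
The smallest primitive root modulo 74 is 5.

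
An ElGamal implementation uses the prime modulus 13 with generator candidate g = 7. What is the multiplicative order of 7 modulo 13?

12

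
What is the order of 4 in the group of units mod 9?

3

By Lagrange's theorem, ord_9(4) divides φ(9) = φ(3^2) = 3·(3−1) = 6 = 2 · 3.
Divisors of 6: 1, 2, 3, 6.
Check 4^d mod 9 for each divisor in increasing order:
4^1 ≡ 4 (mod 9)
4^2 ≡ 7 (mod 9)
4^3 ≡ 1 (mod 9) ✓
So ord_9(4) = 3.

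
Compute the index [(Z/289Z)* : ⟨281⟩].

2

The order of 281 must divide φ(289) = φ(17^2) = 17·(17−1) = 272 = 2^4 · 17.
Divisors of 272: 1, 2, 4, 8, 16, 17, 34, 68, 136, 272.
Check 281^d mod 289 for each divisor in increasing order:
281^1 ≡ 281 (mod 289)
281^2 ≡ 64 (mod 289)
281^4 ≡ 50 (mod 289)
281^8 ≡ 188 (mod 289)
281^16 ≡ 86 (mod 289)
281^17 ≡ 179 (mod 289)
281^34 ≡ 251 (mod 289)
281^68 ≡ 288 (mod 289)
281^136 ≡ 1 (mod 289) ✓
The order of 281 is 136, so the subgroup it generates has 136 elements.
[(Z/289Z)^× : ⟨281⟩] = 272/136 = 2.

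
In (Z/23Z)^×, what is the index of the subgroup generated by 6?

2

By Lagrange's theorem, ord_23(6) divides φ(23) = 23 − 1 = 22 = 2 · 11.
Divisors of 22: 1, 2, 11, 22.
Compute 6^d (mod 23) for the divisors d until we hit 1:
6^1 ≡ 6 (mod 23)
6^2 ≡ 13 (mod 23)
6^11 ≡ 1 (mod 23) ✓
So ord_23(6) = 11, hence |⟨6⟩| = 11.
The index is φ(23) / ord(6) = 22 / 11 = 2.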